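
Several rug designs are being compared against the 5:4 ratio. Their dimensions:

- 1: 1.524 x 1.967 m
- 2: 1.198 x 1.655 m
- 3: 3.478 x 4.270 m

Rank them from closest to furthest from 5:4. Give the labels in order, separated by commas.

3, 1, 2

1: 1.967/1.524 ≈ 1.291 → |1.291 − 1.250| = 0.041
2: 1.655/1.198 ≈ 1.381 → |1.381 − 1.250| = 0.131
3: 4.270/3.478 ≈ 1.228 → |1.228 − 1.250| = 0.022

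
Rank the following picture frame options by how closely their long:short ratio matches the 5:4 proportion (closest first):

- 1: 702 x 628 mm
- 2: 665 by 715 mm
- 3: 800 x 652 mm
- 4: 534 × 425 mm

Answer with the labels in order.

Ratios: 1 = 702 / 628 ≈ 1.118; 2 = 715 / 665 ≈ 1.075; 3 = 800 / 652 ≈ 1.227; 4 = 534 / 425 ≈ 1.256.
|Δ from 1.250|: 1 0.132; 2 0.175; 3 0.023; 4 0.006.

4, 3, 1, 2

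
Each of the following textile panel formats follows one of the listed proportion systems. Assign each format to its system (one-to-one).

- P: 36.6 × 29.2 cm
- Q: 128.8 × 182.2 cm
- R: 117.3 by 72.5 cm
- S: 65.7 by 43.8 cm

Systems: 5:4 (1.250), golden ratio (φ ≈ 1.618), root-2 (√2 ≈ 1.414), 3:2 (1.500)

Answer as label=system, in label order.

P=5:4, Q=root-2, R=golden ratio, S=3:2

P = 36.6/29.2 ≈ 1.253 → 5:4 (1.250)
Q = 182.2/128.8 ≈ 1.415 → root-2 (1.414)
R = 117.3/72.5 ≈ 1.618 → golden ratio (1.618)
S = 65.7/43.8 ≈ 1.500 → 3:2 (1.500)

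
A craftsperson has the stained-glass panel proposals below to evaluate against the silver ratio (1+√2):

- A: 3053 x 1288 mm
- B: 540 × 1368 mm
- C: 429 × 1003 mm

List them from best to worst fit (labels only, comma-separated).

A, C, B

A: 3053/1288 ≈ 2.370 → |2.370 − 2.414| = 0.044
B: 1368/540 ≈ 2.533 → |2.533 − 2.414| = 0.119
C: 1003/429 ≈ 2.338 → |2.338 − 2.414| = 0.076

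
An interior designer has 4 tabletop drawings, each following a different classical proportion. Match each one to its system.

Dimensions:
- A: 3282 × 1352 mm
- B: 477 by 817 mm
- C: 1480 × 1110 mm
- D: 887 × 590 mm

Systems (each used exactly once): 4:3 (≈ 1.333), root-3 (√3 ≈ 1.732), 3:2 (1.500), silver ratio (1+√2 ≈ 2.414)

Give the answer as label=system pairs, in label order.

A = 3282/1352 ≈ 2.428 → silver ratio (2.414)
B = 817/477 ≈ 1.713 → root-3 (1.732)
C = 1480/1110 ≈ 1.333 → 4:3 (1.333)
D = 887/590 ≈ 1.503 → 3:2 (1.500)

A=silver ratio, B=root-3, C=4:3, D=3:2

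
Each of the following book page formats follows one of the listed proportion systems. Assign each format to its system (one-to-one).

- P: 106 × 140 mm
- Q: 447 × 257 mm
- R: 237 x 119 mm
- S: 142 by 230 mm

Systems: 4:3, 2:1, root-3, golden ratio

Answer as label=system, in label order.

P=4:3, Q=root-3, R=2:1, S=golden ratio

P = 140/106 ≈ 1.321 → 4:3 (1.333)
Q = 447/257 ≈ 1.739 → root-3 (1.732)
R = 237/119 ≈ 1.992 → 2:1 (2.000)
S = 230/142 ≈ 1.620 → golden ratio (1.618)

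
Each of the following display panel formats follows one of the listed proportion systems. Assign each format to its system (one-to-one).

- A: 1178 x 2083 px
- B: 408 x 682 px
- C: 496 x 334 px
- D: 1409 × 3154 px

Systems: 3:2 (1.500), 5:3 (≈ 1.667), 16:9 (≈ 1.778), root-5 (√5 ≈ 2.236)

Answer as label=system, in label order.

A = 2083/1178 ≈ 1.768 → 16:9 (1.778)
B = 682/408 ≈ 1.672 → 5:3 (1.667)
C = 496/334 ≈ 1.485 → 3:2 (1.500)
D = 3154/1409 ≈ 2.238 → root-5 (2.236)

A=16:9, B=5:3, C=3:2, D=root-5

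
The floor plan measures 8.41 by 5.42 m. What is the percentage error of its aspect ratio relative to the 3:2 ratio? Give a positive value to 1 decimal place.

3.4%

Ratio = 8.41 / 5.42 ≈ 1.5517.
Ideal 3:2 = 1.5000. |1.5517 − 1.5000| / 1.5000 ≈ 3.45% → 3.4%.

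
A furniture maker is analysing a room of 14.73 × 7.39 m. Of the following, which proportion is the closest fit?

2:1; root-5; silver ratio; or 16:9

2:1

14.73/7.39 ≈ 1.993. Nearest candidates are 2:1 (2.000, off by 0.007) and 16:9 (1.778, off by 0.215).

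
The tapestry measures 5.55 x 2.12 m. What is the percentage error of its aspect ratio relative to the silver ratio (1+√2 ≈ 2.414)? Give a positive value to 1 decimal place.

Ratio = 5.55 / 2.12 ≈ 2.6179.
Ideal silver ratio ≈ 2.4142. |2.6179 − 2.4142| / 2.4142 ≈ 8.44% → 8.4%.

8.4%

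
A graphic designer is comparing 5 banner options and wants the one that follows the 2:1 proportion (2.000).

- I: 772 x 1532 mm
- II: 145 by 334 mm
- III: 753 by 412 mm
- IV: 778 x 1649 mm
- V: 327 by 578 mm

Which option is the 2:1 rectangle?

I

Ratios (long/short): I ≈ 1.984; II ≈ 2.303; III ≈ 1.828; IV ≈ 2.120; V ≈ 1.768.
2:1 ≈ 2.000; option I is nearest (Δ 0.016).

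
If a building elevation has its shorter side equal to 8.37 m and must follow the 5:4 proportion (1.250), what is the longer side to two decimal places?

5:4 = 1.25000.
Longer side = 8.37 × 1.25000 ≈ 10.4625 → 10.46 m.

10.46 m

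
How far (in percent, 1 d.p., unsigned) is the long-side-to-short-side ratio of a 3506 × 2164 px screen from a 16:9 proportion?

8.9%

Ratio = 3506 / 2164 ≈ 1.6201.
Ideal 16:9 ≈ 1.7778. |1.6201 − 1.7778| / 1.7778 ≈ 8.87% → 8.9%.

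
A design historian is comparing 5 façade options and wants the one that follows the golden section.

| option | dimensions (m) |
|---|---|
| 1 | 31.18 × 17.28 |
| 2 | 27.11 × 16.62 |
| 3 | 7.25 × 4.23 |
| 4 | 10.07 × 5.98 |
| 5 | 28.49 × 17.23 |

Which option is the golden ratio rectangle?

2

Target golden ratio ≈ 1.618.
1: 1.804 (Δ0.186)  2: 1.631 (Δ0.013)  3: 1.714 (Δ0.096)  4: 1.684 (Δ0.066)  5: 1.654 (Δ0.036)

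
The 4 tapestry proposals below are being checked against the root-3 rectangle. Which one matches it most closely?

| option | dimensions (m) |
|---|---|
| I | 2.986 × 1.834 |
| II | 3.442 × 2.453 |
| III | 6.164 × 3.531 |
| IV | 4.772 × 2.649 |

III

Ratios (long/short): I ≈ 1.628; II ≈ 1.403; III ≈ 1.746; IV ≈ 1.801.
root-3 ≈ 1.732; option III is nearest (Δ 0.014).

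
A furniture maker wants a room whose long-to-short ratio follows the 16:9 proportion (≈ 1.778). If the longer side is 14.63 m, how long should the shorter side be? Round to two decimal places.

8.23 m

16:9 ≈ 1.77778.
Shorter side = 14.63 ÷ 1.77778 ≈ 8.2294 → 8.23 m.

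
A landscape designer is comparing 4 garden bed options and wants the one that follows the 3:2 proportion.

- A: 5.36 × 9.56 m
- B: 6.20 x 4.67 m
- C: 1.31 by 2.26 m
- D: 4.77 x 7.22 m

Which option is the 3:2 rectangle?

Target 3:2 ≈ 1.500.
A: 1.784 (Δ0.284)  B: 1.328 (Δ0.172)  C: 1.725 (Δ0.225)  D: 1.514 (Δ0.014)

D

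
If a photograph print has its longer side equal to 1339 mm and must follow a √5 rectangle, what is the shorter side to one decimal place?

root-5 ≈ 2.23607.
Shorter side = 1339 ÷ 2.23607 ≈ 598.818 → 598.8 mm.

598.8 mm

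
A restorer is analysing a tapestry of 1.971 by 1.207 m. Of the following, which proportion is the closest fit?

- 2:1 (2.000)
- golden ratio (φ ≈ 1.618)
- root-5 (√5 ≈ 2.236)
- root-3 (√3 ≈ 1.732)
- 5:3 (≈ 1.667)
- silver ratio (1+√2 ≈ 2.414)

1.971/1.207 ≈ 1.633. Nearest candidates are golden ratio (1.618, off by 0.015) and 5:3 (1.667, off by 0.034).

golden ratio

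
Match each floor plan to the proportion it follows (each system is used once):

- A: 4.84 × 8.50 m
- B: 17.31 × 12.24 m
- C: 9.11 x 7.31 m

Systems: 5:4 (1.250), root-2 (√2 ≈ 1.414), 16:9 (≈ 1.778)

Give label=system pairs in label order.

Ratios: A ≈ 1.756; B ≈ 1.414; C ≈ 1.246.
Targets: 5:4 ≈ 1.250; root-2 ≈ 1.414; 16:9 ≈ 1.778.

A=16:9, B=root-2, C=5:4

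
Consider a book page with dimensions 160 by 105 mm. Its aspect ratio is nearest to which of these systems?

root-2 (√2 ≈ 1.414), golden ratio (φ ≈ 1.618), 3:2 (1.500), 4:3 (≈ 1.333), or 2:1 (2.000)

Ratio = 160 / 105 ≈ 1.524.
Distances: root-2 1.414 (Δ 0.110); golden ratio 1.618 (Δ 0.094); 3:2 1.500 (Δ 0.024); 4:3 1.333 (Δ 0.191); 2:1 2.000 (Δ 0.476).

3:2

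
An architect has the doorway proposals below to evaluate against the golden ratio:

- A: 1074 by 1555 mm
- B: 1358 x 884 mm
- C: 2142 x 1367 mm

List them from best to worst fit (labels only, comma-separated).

C, B, A

A: 1555/1074 ≈ 1.448 → |1.448 − 1.618| = 0.170
B: 1358/884 ≈ 1.536 → |1.536 − 1.618| = 0.082
C: 2142/1367 ≈ 1.567 → |1.567 − 1.618| = 0.051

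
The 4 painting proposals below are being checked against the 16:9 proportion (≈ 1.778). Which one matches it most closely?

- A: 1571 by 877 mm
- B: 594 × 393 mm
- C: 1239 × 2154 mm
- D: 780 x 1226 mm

Target 16:9 ≈ 1.778.
A: 1.791 (Δ0.013)  B: 1.511 (Δ0.267)  C: 1.738 (Δ0.040)  D: 1.572 (Δ0.206)

A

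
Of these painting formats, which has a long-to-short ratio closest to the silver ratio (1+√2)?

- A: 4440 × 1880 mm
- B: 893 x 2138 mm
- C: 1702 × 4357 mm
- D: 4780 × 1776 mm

Target silver ratio ≈ 2.414.
A: 2.362 (Δ0.052)  B: 2.394 (Δ0.020)  C: 2.560 (Δ0.146)  D: 2.691 (Δ0.277)

B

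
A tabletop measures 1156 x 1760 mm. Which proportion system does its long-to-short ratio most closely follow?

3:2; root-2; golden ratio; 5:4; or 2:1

1760/1156 ≈ 1.522. Nearest candidates are 3:2 (1.500, off by 0.022) and golden ratio (1.618, off by 0.096).

3:2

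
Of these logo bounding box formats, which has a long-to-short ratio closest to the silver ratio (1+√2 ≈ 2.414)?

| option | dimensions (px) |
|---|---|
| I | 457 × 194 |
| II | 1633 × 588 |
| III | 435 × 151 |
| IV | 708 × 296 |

IV

Target silver ratio ≈ 2.414.
I: 2.356 (Δ0.058)  II: 2.777 (Δ0.363)  III: 2.881 (Δ0.467)  IV: 2.392 (Δ0.022)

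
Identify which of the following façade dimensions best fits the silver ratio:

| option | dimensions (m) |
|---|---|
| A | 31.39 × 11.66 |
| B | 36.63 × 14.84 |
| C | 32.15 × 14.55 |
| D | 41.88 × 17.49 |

D

Target silver ratio ≈ 2.414.
A: 2.692 (Δ0.278)  B: 2.468 (Δ0.054)  C: 2.210 (Δ0.204)  D: 2.395 (Δ0.019)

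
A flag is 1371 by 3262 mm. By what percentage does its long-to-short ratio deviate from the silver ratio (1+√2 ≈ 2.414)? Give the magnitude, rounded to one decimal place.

Ratio = 3262 / 1371 ≈ 2.3793.
Ideal silver ratio ≈ 2.4142. |2.3793 − 2.4142| / 2.4142 ≈ 1.45% → 1.4%.

1.4%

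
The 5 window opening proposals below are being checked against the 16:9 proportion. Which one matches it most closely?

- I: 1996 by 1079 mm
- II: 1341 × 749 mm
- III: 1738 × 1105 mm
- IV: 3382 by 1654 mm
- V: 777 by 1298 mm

II

Ratios (long/short): I ≈ 1.850; II ≈ 1.790; III ≈ 1.573; IV ≈ 2.045; V ≈ 1.671.
16:9 ≈ 1.778; option II is nearest (Δ 0.012).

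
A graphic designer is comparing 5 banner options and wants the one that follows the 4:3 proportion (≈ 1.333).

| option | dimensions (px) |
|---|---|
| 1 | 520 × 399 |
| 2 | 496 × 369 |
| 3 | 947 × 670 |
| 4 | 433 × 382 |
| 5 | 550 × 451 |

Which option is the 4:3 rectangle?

2

Ratios (long/short): 1 ≈ 1.303; 2 ≈ 1.344; 3 ≈ 1.413; 4 ≈ 1.134; 5 ≈ 1.220.
4:3 ≈ 1.333; option 2 is nearest (Δ 0.011).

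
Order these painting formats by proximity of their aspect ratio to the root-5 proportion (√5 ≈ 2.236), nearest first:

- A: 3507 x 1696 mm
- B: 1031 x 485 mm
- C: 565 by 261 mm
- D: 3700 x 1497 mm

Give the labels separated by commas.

A: 3507/1696 ≈ 2.068 → |2.068 − 2.236| = 0.168
B: 1031/485 ≈ 2.126 → |2.126 − 2.236| = 0.110
C: 565/261 ≈ 2.165 → |2.165 − 2.236| = 0.071
D: 3700/1497 ≈ 2.472 → |2.472 − 2.236| = 0.236

C, B, A, D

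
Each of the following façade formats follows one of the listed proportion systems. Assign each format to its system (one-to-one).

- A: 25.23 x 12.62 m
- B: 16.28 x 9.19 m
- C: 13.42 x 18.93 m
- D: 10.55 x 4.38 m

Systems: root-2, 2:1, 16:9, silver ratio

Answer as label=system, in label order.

A=2:1, B=16:9, C=root-2, D=silver ratio

Ratios: A ≈ 1.999; B ≈ 1.771; C ≈ 1.411; D ≈ 2.409.
Targets: root-2 ≈ 1.414; 2:1 ≈ 2.000; 16:9 ≈ 1.778; silver ratio ≈ 2.414.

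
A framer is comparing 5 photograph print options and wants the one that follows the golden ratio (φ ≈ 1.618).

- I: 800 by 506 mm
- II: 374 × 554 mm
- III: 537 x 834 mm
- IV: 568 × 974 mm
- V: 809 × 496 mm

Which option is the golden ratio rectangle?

Ratios (long/short): I ≈ 1.581; II ≈ 1.481; III ≈ 1.553; IV ≈ 1.715; V ≈ 1.631.
golden ratio ≈ 1.618; option V is nearest (Δ 0.013).

V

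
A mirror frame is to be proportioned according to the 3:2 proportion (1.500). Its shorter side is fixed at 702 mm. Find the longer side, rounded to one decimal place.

3:2 = 1.50000.
Longer side = 702 × 1.50000 ≈ 1053.000 → 1053.0 mm.

1053.0 mm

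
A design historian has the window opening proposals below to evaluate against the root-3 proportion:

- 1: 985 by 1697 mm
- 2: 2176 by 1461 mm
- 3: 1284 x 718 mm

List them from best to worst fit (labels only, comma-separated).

1: 1697/985 ≈ 1.723 → |1.723 − 1.732| = 0.009
2: 2176/1461 ≈ 1.489 → |1.489 − 1.732| = 0.243
3: 1284/718 ≈ 1.788 → |1.788 − 1.732| = 0.056

1, 3, 2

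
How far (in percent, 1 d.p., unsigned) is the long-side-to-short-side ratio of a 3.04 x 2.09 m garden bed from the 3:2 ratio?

Ratio = 3.04 / 2.09 ≈ 1.4545.
Ideal 3:2 = 1.5000. |1.4545 − 1.5000| / 1.5000 ≈ 3.03% → 3.0%.

3.0%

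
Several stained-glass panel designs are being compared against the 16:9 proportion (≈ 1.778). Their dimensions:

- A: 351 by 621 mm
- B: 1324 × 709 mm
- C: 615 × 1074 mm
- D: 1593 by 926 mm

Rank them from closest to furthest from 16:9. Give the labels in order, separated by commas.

A, C, D, B

A: 621/351 ≈ 1.769 → |1.769 − 1.778| = 0.009
B: 1324/709 ≈ 1.867 → |1.867 − 1.778| = 0.089
C: 1074/615 ≈ 1.746 → |1.746 − 1.778| = 0.032
D: 1593/926 ≈ 1.720 → |1.720 − 1.778| = 0.058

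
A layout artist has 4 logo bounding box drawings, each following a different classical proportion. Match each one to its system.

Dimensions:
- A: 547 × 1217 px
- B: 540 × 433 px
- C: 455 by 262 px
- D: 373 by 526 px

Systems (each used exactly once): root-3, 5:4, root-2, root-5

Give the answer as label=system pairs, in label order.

A=root-5, B=5:4, C=root-3, D=root-2

Ratios: A ≈ 2.225; B ≈ 1.247; C ≈ 1.737; D ≈ 1.410.
Targets: root-3 ≈ 1.732; 5:4 ≈ 1.250; root-2 ≈ 1.414; root-5 ≈ 2.236.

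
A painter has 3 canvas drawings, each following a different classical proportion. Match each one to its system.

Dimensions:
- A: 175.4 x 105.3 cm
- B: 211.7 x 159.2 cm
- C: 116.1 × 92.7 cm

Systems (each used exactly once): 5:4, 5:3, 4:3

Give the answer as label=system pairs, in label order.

A=5:3, B=4:3, C=5:4

A = 175.4/105.3 ≈ 1.666 → 5:3 (1.667)
B = 211.7/159.2 ≈ 1.330 → 4:3 (1.333)
C = 116.1/92.7 ≈ 1.252 → 5:4 (1.250)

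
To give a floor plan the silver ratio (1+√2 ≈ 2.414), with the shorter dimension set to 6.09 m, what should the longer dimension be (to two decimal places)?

14.70 m

silver ratio ≈ 2.41421.
Longer side = 6.09 × 2.41421 ≈ 14.7025 → 14.70 m.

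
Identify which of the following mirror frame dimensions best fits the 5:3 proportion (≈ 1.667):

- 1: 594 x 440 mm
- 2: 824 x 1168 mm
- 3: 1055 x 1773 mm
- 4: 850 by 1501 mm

3

Ratios (long/short): 1 ≈ 1.350; 2 ≈ 1.417; 3 ≈ 1.681; 4 ≈ 1.766.
5:3 ≈ 1.667; option 3 is nearest (Δ 0.014).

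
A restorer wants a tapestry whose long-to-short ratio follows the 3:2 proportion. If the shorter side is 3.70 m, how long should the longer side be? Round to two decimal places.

3:2 = 1.50000.
Longer side = 3.70 × 1.50000 ≈ 5.5500 → 5.55 m.

5.55 m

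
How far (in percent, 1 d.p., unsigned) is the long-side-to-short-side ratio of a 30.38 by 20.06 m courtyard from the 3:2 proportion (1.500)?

Ratio = 30.38 / 20.06 ≈ 1.5145.
Ideal 3:2 = 1.5000. |1.5145 − 1.5000| / 1.5000 ≈ 0.97% → 1.0%.

1.0%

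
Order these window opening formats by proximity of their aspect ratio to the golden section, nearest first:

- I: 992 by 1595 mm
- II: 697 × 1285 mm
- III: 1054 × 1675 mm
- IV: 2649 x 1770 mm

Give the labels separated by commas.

Ratios: I = 1595 / 992 ≈ 1.608; II = 1285 / 697 ≈ 1.844; III = 1675 / 1054 ≈ 1.589; IV = 2649 / 1770 ≈ 1.497.
|Δ from 1.618|: I 0.010; II 0.226; III 0.029; IV 0.121.

I, III, IV, II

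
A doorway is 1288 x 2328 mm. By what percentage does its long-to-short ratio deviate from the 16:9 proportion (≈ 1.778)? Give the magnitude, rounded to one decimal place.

Ratio = 2328 / 1288 ≈ 1.8075.
Ideal 16:9 ≈ 1.7778. |1.8075 − 1.7778| / 1.7778 ≈ 1.67% → 1.7%.

1.7%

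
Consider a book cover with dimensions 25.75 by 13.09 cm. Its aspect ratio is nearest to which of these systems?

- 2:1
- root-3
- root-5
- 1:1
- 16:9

2:1

25.75/13.09 ≈ 1.967. Nearest candidates are 2:1 (2.000, off by 0.033) and 16:9 (1.778, off by 0.189).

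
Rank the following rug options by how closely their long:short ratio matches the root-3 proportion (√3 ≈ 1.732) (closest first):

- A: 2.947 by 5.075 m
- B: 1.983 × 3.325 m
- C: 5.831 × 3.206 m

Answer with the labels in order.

Ratios: A = 5.075 / 2.947 ≈ 1.722; B = 3.325 / 1.983 ≈ 1.677; C = 5.831 / 3.206 ≈ 1.819.
|Δ from 1.732|: A 0.010; B 0.055; C 0.087.

A, B, C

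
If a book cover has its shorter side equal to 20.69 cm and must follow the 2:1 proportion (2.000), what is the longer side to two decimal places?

2:1 = 2.00000.
Longer side = 20.69 × 2.00000 ≈ 41.3800 → 41.38 cm.

41.38 cm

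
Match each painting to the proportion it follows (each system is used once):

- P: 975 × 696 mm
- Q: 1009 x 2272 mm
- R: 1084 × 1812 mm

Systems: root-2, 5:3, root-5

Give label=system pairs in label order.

P = 975/696 ≈ 1.401 → root-2 (1.414)
Q = 2272/1009 ≈ 2.252 → root-5 (2.236)
R = 1812/1084 ≈ 1.672 → 5:3 (1.667)

P=root-2, Q=root-5, R=5:3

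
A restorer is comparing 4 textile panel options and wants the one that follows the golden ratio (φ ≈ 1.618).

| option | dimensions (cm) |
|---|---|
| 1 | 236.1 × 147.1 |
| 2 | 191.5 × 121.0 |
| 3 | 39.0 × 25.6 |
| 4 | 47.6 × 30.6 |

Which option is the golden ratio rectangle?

Ratios (long/short): 1 ≈ 1.605; 2 ≈ 1.583; 3 ≈ 1.523; 4 ≈ 1.556.
golden ratio ≈ 1.618; option 1 is nearest (Δ 0.013).

1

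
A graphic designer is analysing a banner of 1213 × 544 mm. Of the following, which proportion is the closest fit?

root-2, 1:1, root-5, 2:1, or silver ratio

root-5

Ratio = 1213 / 544 ≈ 2.230.
Distances: root-2 1.414 (Δ 0.816); 1:1 1.000 (Δ 1.230); root-5 2.236 (Δ 0.006); 2:1 2.000 (Δ 0.230); silver ratio 2.414 (Δ 0.184).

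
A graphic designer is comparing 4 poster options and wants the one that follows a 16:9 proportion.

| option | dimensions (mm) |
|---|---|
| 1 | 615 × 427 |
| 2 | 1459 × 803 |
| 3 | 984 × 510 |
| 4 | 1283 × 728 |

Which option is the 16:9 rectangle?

Ratios (long/short): 1 ≈ 1.440; 2 ≈ 1.817; 3 ≈ 1.929; 4 ≈ 1.762.
16:9 ≈ 1.778; option 4 is nearest (Δ 0.016).

4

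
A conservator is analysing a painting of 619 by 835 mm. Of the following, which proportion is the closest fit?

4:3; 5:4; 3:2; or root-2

4:3

835/619 ≈ 1.349. Nearest candidates are 4:3 (1.333, off by 0.016) and root-2 (1.414, off by 0.065).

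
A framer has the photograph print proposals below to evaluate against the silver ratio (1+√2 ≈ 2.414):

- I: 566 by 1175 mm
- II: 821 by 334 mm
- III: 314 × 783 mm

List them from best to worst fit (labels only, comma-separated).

II, III, I

I: 1175/566 ≈ 2.076 → |2.076 − 2.414| = 0.338
II: 821/334 ≈ 2.458 → |2.458 − 2.414| = 0.044
III: 783/314 ≈ 2.494 → |2.494 − 2.414| = 0.080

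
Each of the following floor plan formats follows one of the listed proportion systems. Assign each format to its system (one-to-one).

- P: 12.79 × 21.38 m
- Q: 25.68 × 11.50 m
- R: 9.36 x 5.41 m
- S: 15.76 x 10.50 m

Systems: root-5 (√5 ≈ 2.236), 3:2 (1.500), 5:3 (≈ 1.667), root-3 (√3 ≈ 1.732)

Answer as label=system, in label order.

P=5:3, Q=root-5, R=root-3, S=3:2

P = 21.38/12.79 ≈ 1.672 → 5:3 (1.667)
Q = 25.68/11.50 ≈ 2.233 → root-5 (2.236)
R = 9.36/5.41 ≈ 1.730 → root-3 (1.732)
S = 15.76/10.50 ≈ 1.501 → 3:2 (1.500)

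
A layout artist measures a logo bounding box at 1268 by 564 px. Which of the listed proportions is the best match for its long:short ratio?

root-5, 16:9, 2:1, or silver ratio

1268/564 ≈ 2.248. Nearest candidates are root-5 (2.236, off by 0.012) and silver ratio (2.414, off by 0.166).

root-5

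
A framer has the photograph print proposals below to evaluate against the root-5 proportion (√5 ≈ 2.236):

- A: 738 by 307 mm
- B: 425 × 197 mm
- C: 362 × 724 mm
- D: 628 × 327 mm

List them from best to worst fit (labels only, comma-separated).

Ratios: A = 738 / 307 ≈ 2.404; B = 425 / 197 ≈ 2.157; C = 724 / 362 ≈ 2.000; D = 628 / 327 ≈ 1.920.
|Δ from 2.236|: A 0.168; B 0.079; C 0.236; D 0.316.

B, A, C, D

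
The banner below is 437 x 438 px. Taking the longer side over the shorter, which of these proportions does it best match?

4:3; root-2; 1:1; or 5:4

Ratio = 438 / 437 ≈ 1.002.
Distances: 4:3 1.333 (Δ 0.331); root-2 1.414 (Δ 0.412); 1:1 1.000 (Δ 0.002); 5:4 1.250 (Δ 0.248).

1:1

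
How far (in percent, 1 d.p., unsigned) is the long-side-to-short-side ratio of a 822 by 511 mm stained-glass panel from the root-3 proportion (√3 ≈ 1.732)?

Ratio = 822 / 511 ≈ 1.6086.
Ideal root-3 ≈ 1.7321. |1.6086 − 1.7321| / 1.7321 ≈ 7.13% → 7.1%.

7.1%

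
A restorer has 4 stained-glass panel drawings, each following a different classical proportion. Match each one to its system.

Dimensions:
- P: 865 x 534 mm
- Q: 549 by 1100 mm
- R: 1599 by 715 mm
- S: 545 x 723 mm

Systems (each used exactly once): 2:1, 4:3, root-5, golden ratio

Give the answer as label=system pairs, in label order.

P=golden ratio, Q=2:1, R=root-5, S=4:3

Ratios: P ≈ 1.620; Q ≈ 2.004; R ≈ 2.236; S ≈ 1.327.
Targets: 2:1 ≈ 2.000; 4:3 ≈ 1.333; root-5 ≈ 2.236; golden ratio ≈ 1.618.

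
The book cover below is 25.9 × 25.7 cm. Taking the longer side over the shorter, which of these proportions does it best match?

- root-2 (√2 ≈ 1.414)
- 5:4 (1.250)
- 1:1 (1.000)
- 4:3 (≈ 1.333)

25.9/25.7 ≈ 1.008. Nearest candidates are 1:1 (1.000, off by 0.008) and 5:4 (1.250, off by 0.242).

1:1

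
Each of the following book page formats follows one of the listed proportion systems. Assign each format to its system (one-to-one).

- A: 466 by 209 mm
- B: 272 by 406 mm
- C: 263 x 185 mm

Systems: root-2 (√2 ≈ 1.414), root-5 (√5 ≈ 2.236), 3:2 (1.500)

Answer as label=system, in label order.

A=root-5, B=3:2, C=root-2

Ratios: A ≈ 2.230; B ≈ 1.493; C ≈ 1.422.
Targets: root-2 ≈ 1.414; root-5 ≈ 2.236; 3:2 ≈ 1.500.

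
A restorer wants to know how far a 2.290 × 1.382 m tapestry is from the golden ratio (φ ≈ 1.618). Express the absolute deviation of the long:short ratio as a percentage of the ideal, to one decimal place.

Ratio = 2.290 / 1.382 ≈ 1.6570.
Ideal golden ratio ≈ 1.6180. |1.6570 − 1.6180| / 1.6180 ≈ 2.41% → 2.4%.

2.4%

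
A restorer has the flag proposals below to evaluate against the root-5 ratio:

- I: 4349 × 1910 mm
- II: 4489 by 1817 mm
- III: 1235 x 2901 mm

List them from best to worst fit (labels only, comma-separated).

Ratios: I = 4349 / 1910 ≈ 2.277; II = 4489 / 1817 ≈ 2.471; III = 2901 / 1235 ≈ 2.349.
|Δ from 2.236|: I 0.041; II 0.235; III 0.113.

I, III, II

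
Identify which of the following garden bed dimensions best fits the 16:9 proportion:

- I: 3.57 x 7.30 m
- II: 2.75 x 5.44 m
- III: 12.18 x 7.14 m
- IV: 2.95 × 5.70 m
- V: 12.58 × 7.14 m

V

Ratios (long/short): I ≈ 2.045; II ≈ 1.978; III ≈ 1.706; IV ≈ 1.932; V ≈ 1.762.
16:9 ≈ 1.778; option V is nearest (Δ 0.016).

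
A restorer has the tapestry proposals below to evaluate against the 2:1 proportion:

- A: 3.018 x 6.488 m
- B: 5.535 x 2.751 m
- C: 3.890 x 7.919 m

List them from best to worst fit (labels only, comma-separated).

Ratios: A = 6.488 / 3.018 ≈ 2.150; B = 5.535 / 2.751 ≈ 2.012; C = 7.919 / 3.890 ≈ 2.036.
|Δ from 2.000|: A 0.150; B 0.012; C 0.036.

B, C, A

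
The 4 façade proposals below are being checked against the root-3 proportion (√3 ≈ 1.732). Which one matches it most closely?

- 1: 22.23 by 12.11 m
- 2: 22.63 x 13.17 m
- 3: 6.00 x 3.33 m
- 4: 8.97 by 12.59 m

Target root-3 ≈ 1.732.
1: 1.836 (Δ0.104)  2: 1.718 (Δ0.014)  3: 1.802 (Δ0.070)  4: 1.404 (Δ0.328)

2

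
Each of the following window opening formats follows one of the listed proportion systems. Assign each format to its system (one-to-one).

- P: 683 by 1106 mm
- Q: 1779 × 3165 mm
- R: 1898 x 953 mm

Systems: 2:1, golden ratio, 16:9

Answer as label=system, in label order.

Ratios: P ≈ 1.619; Q ≈ 1.779; R ≈ 1.992.
Targets: 2:1 ≈ 2.000; golden ratio ≈ 1.618; 16:9 ≈ 1.778.

P=golden ratio, Q=16:9, R=2:1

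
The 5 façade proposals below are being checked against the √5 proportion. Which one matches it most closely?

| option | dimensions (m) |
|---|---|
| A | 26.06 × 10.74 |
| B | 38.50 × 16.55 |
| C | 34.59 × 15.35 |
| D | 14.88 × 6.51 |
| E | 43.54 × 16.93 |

C

Ratios (long/short): A ≈ 2.426; B ≈ 2.326; C ≈ 2.253; D ≈ 2.286; E ≈ 2.572.
root-5 ≈ 2.236; option C is nearest (Δ 0.017).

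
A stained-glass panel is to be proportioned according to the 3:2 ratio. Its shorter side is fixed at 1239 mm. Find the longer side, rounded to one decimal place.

3:2 = 1.50000.
Longer side = 1239 × 1.50000 ≈ 1858.500 → 1858.5 mm.

1858.5 mm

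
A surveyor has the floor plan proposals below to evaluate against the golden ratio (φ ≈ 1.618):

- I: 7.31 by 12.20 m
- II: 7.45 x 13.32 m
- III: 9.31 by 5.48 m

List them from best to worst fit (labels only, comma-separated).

Ratios: I = 12.20 / 7.31 ≈ 1.669; II = 13.32 / 7.45 ≈ 1.788; III = 9.31 / 5.48 ≈ 1.699.
|Δ from 1.618|: I 0.051; II 0.170; III 0.081.

I, III, II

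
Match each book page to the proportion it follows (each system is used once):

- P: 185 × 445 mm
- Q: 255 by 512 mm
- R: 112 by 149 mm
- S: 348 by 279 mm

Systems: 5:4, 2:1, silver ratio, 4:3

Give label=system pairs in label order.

Ratios: P ≈ 2.405; Q ≈ 2.008; R ≈ 1.330; S ≈ 1.247.
Targets: 5:4 ≈ 1.250; 2:1 ≈ 2.000; silver ratio ≈ 2.414; 4:3 ≈ 1.333.

P=silver ratio, Q=2:1, R=4:3, S=5:4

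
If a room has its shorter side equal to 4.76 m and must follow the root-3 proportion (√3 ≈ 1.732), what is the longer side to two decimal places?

root-3 ≈ 1.73205.
Longer side = 4.76 × 1.73205 ≈ 8.2446 → 8.24 m.

8.24 m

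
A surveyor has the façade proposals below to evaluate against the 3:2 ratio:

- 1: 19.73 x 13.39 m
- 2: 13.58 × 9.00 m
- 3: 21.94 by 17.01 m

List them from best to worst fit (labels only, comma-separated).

2, 1, 3

Ratios: 1 = 19.73 / 13.39 ≈ 1.473; 2 = 13.58 / 9.00 ≈ 1.509; 3 = 21.94 / 17.01 ≈ 1.290.
|Δ from 1.500|: 1 0.027; 2 0.009; 3 0.210.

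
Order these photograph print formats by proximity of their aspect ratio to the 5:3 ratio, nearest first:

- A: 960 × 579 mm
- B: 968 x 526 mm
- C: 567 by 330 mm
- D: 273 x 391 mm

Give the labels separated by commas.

Ratios: A = 960 / 579 ≈ 1.658; B = 968 / 526 ≈ 1.840; C = 567 / 330 ≈ 1.718; D = 391 / 273 ≈ 1.432.
|Δ from 1.667|: A 0.009; B 0.173; C 0.051; D 0.235.

A, C, B, D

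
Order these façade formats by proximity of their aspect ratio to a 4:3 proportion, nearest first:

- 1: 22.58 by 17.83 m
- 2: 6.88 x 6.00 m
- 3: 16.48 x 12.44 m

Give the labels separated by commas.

3, 1, 2

1: 22.58/17.83 ≈ 1.266 → |1.266 − 1.333| = 0.067
2: 6.88/6.00 ≈ 1.147 → |1.147 − 1.333| = 0.186
3: 16.48/12.44 ≈ 1.325 → |1.325 − 1.333| = 0.008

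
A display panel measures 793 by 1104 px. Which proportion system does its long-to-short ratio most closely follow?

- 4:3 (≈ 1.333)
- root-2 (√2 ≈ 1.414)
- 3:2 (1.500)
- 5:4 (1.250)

root-2

1104/793 ≈ 1.392. Nearest candidates are root-2 (1.414, off by 0.022) and 4:3 (1.333, off by 0.059).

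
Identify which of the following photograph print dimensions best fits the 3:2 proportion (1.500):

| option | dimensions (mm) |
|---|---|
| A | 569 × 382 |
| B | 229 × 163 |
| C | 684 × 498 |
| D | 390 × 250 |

A

Ratios (long/short): A ≈ 1.490; B ≈ 1.405; C ≈ 1.373; D ≈ 1.560.
3:2 ≈ 1.500; option A is nearest (Δ 0.010).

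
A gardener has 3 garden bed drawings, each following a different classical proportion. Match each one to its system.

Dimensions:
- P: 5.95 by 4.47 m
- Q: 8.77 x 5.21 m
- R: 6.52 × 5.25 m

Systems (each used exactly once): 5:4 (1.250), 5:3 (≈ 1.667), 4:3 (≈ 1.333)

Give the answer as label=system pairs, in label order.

P=4:3, Q=5:3, R=5:4

P = 5.95/4.47 ≈ 1.331 → 4:3 (1.333)
Q = 8.77/5.21 ≈ 1.683 → 5:3 (1.667)
R = 6.52/5.25 ≈ 1.242 → 5:4 (1.250)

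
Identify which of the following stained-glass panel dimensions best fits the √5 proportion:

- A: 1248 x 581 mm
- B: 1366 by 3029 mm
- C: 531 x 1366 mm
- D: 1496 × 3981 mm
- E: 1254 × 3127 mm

Ratios (long/short): A ≈ 2.148; B ≈ 2.217; C ≈ 2.573; D ≈ 2.661; E ≈ 2.494.
root-5 ≈ 2.236; option B is nearest (Δ 0.019).

B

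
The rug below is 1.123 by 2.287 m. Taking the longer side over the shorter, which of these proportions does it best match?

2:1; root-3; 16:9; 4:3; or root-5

2.287/1.123 ≈ 2.037. Nearest candidates are 2:1 (2.000, off by 0.037) and root-5 (2.236, off by 0.199).

2:1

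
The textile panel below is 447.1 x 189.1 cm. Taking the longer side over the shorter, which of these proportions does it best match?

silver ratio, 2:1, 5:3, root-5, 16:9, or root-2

447.1/189.1 ≈ 2.364. Nearest candidates are silver ratio (2.414, off by 0.050) and root-5 (2.236, off by 0.128).

silver ratio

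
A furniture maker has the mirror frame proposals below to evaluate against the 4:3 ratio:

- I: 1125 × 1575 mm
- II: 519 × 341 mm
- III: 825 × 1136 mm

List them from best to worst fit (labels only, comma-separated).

III, I, II

Ratios: I = 1575 / 1125 ≈ 1.400; II = 519 / 341 ≈ 1.522; III = 1136 / 825 ≈ 1.377.
|Δ from 1.333|: I 0.067; II 0.189; III 0.044.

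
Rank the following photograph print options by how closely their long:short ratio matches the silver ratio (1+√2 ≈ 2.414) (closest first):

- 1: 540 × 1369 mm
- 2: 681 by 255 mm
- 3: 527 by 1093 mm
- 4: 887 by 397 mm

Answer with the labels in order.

1: 1369/540 ≈ 2.535 → |2.535 − 2.414| = 0.121
2: 681/255 ≈ 2.671 → |2.671 − 2.414| = 0.257
3: 1093/527 ≈ 2.074 → |2.074 − 2.414| = 0.340
4: 887/397 ≈ 2.234 → |2.234 − 2.414| = 0.180

1, 4, 2, 3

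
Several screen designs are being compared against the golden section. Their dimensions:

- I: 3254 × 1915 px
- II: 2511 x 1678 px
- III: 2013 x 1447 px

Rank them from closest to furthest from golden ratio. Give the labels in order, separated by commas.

I: 3254/1915 ≈ 1.699 → |1.699 − 1.618| = 0.081
II: 2511/1678 ≈ 1.496 → |1.496 − 1.618| = 0.122
III: 2013/1447 ≈ 1.391 → |1.391 − 1.618| = 0.227

I, II, III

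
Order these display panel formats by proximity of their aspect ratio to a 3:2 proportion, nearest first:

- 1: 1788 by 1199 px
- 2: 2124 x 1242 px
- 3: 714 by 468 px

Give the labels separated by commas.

Ratios: 1 = 1788 / 1199 ≈ 1.491; 2 = 2124 / 1242 ≈ 1.710; 3 = 714 / 468 ≈ 1.526.
|Δ from 1.500|: 1 0.009; 2 0.210; 3 0.026.

1, 3, 2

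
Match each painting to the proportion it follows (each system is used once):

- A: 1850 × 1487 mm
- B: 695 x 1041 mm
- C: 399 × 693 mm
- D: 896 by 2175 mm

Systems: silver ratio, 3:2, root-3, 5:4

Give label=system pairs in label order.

A = 1850/1487 ≈ 1.244 → 5:4 (1.250)
B = 1041/695 ≈ 1.498 → 3:2 (1.500)
C = 693/399 ≈ 1.737 → root-3 (1.732)
D = 2175/896 ≈ 2.427 → silver ratio (2.414)

A=5:4, B=3:2, C=root-3, D=silver ratio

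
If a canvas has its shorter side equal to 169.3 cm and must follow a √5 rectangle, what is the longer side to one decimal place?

378.6 cm

root-5 ≈ 2.23607.
Longer side = 169.3 × 2.23607 ≈ 378.567 → 378.6 cm.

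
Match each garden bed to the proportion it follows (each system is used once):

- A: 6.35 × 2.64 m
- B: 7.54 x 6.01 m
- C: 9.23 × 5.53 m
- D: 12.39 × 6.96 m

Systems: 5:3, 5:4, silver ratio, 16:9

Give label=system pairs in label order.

A=silver ratio, B=5:4, C=5:3, D=16:9

A = 6.35/2.64 ≈ 2.405 → silver ratio (2.414)
B = 7.54/6.01 ≈ 1.255 → 5:4 (1.250)
C = 9.23/5.53 ≈ 1.669 → 5:3 (1.667)
D = 12.39/6.96 ≈ 1.780 → 16:9 (1.778)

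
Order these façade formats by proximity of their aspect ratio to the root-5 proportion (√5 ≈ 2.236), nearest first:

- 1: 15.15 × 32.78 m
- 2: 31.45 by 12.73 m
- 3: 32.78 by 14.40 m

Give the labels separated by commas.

3, 1, 2

Ratios: 1 = 32.78 / 15.15 ≈ 2.164; 2 = 31.45 / 12.73 ≈ 2.471; 3 = 32.78 / 14.40 ≈ 2.276.
|Δ from 2.236|: 1 0.072; 2 0.235; 3 0.040.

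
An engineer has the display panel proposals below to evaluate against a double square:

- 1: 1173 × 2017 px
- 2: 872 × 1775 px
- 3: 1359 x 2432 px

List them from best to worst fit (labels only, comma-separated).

1: 2017/1173 ≈ 1.720 → |1.720 − 2.000| = 0.280
2: 1775/872 ≈ 2.036 → |2.036 − 2.000| = 0.036
3: 2432/1359 ≈ 1.790 → |1.790 − 2.000| = 0.210

2, 3, 1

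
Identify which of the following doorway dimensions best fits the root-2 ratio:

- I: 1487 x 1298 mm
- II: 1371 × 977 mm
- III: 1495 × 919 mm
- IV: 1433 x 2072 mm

Ratios (long/short): I ≈ 1.146; II ≈ 1.403; III ≈ 1.627; IV ≈ 1.446.
root-2 ≈ 1.414; option II is nearest (Δ 0.011).

II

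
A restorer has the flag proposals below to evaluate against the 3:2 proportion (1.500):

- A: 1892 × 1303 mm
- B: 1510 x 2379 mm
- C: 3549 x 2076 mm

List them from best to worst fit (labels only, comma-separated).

A, B, C

A: 1892/1303 ≈ 1.452 → |1.452 − 1.500| = 0.048
B: 2379/1510 ≈ 1.575 → |1.575 − 1.500| = 0.075
C: 3549/2076 ≈ 1.710 → |1.710 − 1.500| = 0.210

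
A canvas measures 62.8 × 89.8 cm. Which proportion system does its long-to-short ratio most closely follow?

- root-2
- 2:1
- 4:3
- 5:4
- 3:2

root-2

Ratio = 89.8 / 62.8 ≈ 1.430.
Distances: root-2 1.414 (Δ 0.016); 2:1 2.000 (Δ 0.570); 4:3 1.333 (Δ 0.097); 5:4 1.250 (Δ 0.180); 3:2 1.500 (Δ 0.070).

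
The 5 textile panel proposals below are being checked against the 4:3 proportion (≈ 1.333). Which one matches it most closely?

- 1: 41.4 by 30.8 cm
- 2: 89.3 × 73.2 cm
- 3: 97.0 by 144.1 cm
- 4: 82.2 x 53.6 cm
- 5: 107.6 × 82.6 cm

Target 4:3 ≈ 1.333.
1: 1.344 (Δ0.011)  2: 1.220 (Δ0.113)  3: 1.486 (Δ0.153)  4: 1.534 (Δ0.201)  5: 1.303 (Δ0.030)

1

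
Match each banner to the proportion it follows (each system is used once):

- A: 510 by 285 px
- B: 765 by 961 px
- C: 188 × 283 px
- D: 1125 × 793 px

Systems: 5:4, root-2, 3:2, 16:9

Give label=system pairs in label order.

A=16:9, B=5:4, C=3:2, D=root-2

Ratios: A ≈ 1.789; B ≈ 1.256; C ≈ 1.505; D ≈ 1.419.
Targets: 5:4 ≈ 1.250; root-2 ≈ 1.414; 3:2 ≈ 1.500; 16:9 ≈ 1.778.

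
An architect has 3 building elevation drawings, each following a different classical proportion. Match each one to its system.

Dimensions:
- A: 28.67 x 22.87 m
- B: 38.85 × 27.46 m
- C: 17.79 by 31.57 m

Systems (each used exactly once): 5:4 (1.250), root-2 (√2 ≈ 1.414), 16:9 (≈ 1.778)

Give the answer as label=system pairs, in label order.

A=5:4, B=root-2, C=16:9

Ratios: A ≈ 1.254; B ≈ 1.415; C ≈ 1.775.
Targets: 5:4 ≈ 1.250; root-2 ≈ 1.414; 16:9 ≈ 1.778.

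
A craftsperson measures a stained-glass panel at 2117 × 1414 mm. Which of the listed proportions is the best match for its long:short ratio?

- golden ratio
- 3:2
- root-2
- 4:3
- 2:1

3:2

2117/1414 ≈ 1.497. Nearest candidates are 3:2 (1.500, off by 0.003) and root-2 (1.414, off by 0.083).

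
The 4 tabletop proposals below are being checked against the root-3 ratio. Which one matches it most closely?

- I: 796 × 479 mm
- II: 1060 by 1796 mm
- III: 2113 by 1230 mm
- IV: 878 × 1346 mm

Target root-3 ≈ 1.732.
I: 1.662 (Δ0.070)  II: 1.694 (Δ0.038)  III: 1.718 (Δ0.014)  IV: 1.533 (Δ0.199)

III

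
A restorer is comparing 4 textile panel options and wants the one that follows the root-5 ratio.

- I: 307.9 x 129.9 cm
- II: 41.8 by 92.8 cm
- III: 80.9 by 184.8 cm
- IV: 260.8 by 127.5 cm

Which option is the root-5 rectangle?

Ratios (long/short): I ≈ 2.370; II ≈ 2.220; III ≈ 2.284; IV ≈ 2.045.
root-5 ≈ 2.236; option II is nearest (Δ 0.016).

II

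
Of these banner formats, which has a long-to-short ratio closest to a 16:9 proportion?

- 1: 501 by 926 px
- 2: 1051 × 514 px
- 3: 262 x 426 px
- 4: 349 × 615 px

Ratios (long/short): 1 ≈ 1.848; 2 ≈ 2.045; 3 ≈ 1.626; 4 ≈ 1.762.
16:9 ≈ 1.778; option 4 is nearest (Δ 0.016).

4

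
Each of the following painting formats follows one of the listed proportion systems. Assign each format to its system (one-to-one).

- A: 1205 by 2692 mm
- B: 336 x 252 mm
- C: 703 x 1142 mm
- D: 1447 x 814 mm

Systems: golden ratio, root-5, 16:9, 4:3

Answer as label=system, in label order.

Ratios: A ≈ 2.234; B ≈ 1.333; C ≈ 1.624; D ≈ 1.778.
Targets: golden ratio ≈ 1.618; root-5 ≈ 2.236; 16:9 ≈ 1.778; 4:3 ≈ 1.333.

A=root-5, B=4:3, C=golden ratio, D=16:9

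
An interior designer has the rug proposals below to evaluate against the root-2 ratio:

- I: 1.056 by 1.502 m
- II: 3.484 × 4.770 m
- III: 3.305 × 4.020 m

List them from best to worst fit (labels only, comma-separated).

I, II, III

I: 1.502/1.056 ≈ 1.422 → |1.422 − 1.414| = 0.008
II: 4.770/3.484 ≈ 1.369 → |1.369 − 1.414| = 0.045
III: 4.020/3.305 ≈ 1.216 → |1.216 − 1.414| = 0.198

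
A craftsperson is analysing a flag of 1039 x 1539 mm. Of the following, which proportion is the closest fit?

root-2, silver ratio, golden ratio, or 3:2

3:2

Ratio = 1539 / 1039 ≈ 1.481.
Distances: root-2 1.414 (Δ 0.067); silver ratio 2.414 (Δ 0.933); golden ratio 1.618 (Δ 0.137); 3:2 1.500 (Δ 0.019).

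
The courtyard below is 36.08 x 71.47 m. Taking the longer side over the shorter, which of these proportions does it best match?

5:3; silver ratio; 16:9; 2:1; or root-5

2:1

71.47/36.08 ≈ 1.981. Nearest candidates are 2:1 (2.000, off by 0.019) and 16:9 (1.778, off by 0.203).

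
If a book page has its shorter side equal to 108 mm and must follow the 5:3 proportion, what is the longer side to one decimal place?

180.0 mm

5:3 ≈ 1.66667.
Longer side = 108 × 1.66667 ≈ 180.000 → 180.0 mm.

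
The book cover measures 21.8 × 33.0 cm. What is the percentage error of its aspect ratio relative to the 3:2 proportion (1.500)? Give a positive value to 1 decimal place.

0.9%

Ratio = 33.0 / 21.8 ≈ 1.5138.
Ideal 3:2 = 1.5000. |1.5138 − 1.5000| / 1.5000 ≈ 0.92% → 0.9%.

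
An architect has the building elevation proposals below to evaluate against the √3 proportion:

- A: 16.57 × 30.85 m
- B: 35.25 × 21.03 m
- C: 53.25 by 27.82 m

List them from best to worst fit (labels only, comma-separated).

B, A, C

A: 30.85/16.57 ≈ 1.862 → |1.862 − 1.732| = 0.130
B: 35.25/21.03 ≈ 1.676 → |1.676 − 1.732| = 0.056
C: 53.25/27.82 ≈ 1.914 → |1.914 − 1.732| = 0.182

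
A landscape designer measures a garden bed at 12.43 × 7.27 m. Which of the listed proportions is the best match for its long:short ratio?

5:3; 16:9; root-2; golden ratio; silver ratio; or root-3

Ratio = 12.43 / 7.27 ≈ 1.710.
Distances: 5:3 1.667 (Δ 0.043); 16:9 1.778 (Δ 0.068); root-2 1.414 (Δ 0.296); golden ratio 1.618 (Δ 0.092); silver ratio 2.414 (Δ 0.704); root-3 1.732 (Δ 0.022).

root-3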